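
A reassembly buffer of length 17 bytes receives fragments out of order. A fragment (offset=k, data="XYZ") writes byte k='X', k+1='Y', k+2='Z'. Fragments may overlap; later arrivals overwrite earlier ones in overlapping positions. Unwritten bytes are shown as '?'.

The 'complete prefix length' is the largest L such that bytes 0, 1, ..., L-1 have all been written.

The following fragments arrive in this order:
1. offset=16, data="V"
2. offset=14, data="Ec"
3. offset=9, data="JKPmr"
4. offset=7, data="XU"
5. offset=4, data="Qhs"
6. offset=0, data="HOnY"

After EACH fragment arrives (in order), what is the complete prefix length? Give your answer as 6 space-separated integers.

Fragment 1: offset=16 data="V" -> buffer=????????????????V -> prefix_len=0
Fragment 2: offset=14 data="Ec" -> buffer=??????????????EcV -> prefix_len=0
Fragment 3: offset=9 data="JKPmr" -> buffer=?????????JKPmrEcV -> prefix_len=0
Fragment 4: offset=7 data="XU" -> buffer=???????XUJKPmrEcV -> prefix_len=0
Fragment 5: offset=4 data="Qhs" -> buffer=????QhsXUJKPmrEcV -> prefix_len=0
Fragment 6: offset=0 data="HOnY" -> buffer=HOnYQhsXUJKPmrEcV -> prefix_len=17

Answer: 0 0 0 0 0 17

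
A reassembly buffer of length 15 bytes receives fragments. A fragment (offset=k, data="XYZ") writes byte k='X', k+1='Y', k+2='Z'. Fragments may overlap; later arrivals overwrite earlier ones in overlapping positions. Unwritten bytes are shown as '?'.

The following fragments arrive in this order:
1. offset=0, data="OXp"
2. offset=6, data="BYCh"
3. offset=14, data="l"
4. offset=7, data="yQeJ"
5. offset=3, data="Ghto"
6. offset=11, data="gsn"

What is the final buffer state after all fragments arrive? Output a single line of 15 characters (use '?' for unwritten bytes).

Fragment 1: offset=0 data="OXp" -> buffer=OXp????????????
Fragment 2: offset=6 data="BYCh" -> buffer=OXp???BYCh?????
Fragment 3: offset=14 data="l" -> buffer=OXp???BYCh????l
Fragment 4: offset=7 data="yQeJ" -> buffer=OXp???ByQeJ???l
Fragment 5: offset=3 data="Ghto" -> buffer=OXpGhtoyQeJ???l
Fragment 6: offset=11 data="gsn" -> buffer=OXpGhtoyQeJgsnl

Answer: OXpGhtoyQeJgsnl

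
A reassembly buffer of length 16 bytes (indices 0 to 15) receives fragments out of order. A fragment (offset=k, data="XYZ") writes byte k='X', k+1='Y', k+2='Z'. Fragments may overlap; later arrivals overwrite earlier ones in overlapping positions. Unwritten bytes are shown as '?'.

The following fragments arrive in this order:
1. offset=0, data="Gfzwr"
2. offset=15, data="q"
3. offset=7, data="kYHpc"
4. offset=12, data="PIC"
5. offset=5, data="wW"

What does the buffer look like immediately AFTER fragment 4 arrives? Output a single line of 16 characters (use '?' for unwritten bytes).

Answer: Gfzwr??kYHpcPICq

Derivation:
Fragment 1: offset=0 data="Gfzwr" -> buffer=Gfzwr???????????
Fragment 2: offset=15 data="q" -> buffer=Gfzwr??????????q
Fragment 3: offset=7 data="kYHpc" -> buffer=Gfzwr??kYHpc???q
Fragment 4: offset=12 data="PIC" -> buffer=Gfzwr??kYHpcPICq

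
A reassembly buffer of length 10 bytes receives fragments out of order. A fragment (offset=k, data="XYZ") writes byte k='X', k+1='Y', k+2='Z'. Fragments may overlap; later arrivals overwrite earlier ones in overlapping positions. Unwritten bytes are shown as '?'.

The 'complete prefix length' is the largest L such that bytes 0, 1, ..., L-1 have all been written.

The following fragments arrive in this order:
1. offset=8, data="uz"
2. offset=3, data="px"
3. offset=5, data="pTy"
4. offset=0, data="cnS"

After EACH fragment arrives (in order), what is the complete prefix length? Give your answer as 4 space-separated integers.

Answer: 0 0 0 10

Derivation:
Fragment 1: offset=8 data="uz" -> buffer=????????uz -> prefix_len=0
Fragment 2: offset=3 data="px" -> buffer=???px???uz -> prefix_len=0
Fragment 3: offset=5 data="pTy" -> buffer=???pxpTyuz -> prefix_len=0
Fragment 4: offset=0 data="cnS" -> buffer=cnSpxpTyuz -> prefix_len=10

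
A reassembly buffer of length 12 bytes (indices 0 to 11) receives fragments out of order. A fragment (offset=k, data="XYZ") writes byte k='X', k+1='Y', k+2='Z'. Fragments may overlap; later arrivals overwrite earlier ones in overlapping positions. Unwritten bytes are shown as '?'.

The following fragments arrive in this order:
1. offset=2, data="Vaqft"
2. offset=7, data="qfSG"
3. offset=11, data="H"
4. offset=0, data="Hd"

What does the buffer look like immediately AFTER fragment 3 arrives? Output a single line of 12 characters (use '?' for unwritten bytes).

Fragment 1: offset=2 data="Vaqft" -> buffer=??Vaqft?????
Fragment 2: offset=7 data="qfSG" -> buffer=??VaqftqfSG?
Fragment 3: offset=11 data="H" -> buffer=??VaqftqfSGH

Answer: ??VaqftqfSGH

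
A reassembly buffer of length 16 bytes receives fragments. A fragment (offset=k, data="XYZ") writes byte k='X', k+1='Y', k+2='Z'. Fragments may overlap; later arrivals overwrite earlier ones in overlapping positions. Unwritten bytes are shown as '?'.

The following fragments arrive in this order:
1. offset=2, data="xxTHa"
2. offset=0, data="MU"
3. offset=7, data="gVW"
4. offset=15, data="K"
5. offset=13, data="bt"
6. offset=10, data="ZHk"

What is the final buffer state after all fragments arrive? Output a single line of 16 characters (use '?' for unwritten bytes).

Fragment 1: offset=2 data="xxTHa" -> buffer=??xxTHa?????????
Fragment 2: offset=0 data="MU" -> buffer=MUxxTHa?????????
Fragment 3: offset=7 data="gVW" -> buffer=MUxxTHagVW??????
Fragment 4: offset=15 data="K" -> buffer=MUxxTHagVW?????K
Fragment 5: offset=13 data="bt" -> buffer=MUxxTHagVW???btK
Fragment 6: offset=10 data="ZHk" -> buffer=MUxxTHagVWZHkbtK

Answer: MUxxTHagVWZHkbtK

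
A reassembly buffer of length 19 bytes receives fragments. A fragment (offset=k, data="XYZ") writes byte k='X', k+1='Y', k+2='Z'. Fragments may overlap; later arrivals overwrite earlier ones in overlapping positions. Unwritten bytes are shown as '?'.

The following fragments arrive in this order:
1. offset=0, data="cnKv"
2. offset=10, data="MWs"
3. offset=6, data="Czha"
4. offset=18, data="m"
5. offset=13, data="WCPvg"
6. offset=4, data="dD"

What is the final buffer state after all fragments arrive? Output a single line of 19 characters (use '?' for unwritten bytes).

Answer: cnKvdDCzhaMWsWCPvgm

Derivation:
Fragment 1: offset=0 data="cnKv" -> buffer=cnKv???????????????
Fragment 2: offset=10 data="MWs" -> buffer=cnKv??????MWs??????
Fragment 3: offset=6 data="Czha" -> buffer=cnKv??CzhaMWs??????
Fragment 4: offset=18 data="m" -> buffer=cnKv??CzhaMWs?????m
Fragment 5: offset=13 data="WCPvg" -> buffer=cnKv??CzhaMWsWCPvgm
Fragment 6: offset=4 data="dD" -> buffer=cnKvdDCzhaMWsWCPvgm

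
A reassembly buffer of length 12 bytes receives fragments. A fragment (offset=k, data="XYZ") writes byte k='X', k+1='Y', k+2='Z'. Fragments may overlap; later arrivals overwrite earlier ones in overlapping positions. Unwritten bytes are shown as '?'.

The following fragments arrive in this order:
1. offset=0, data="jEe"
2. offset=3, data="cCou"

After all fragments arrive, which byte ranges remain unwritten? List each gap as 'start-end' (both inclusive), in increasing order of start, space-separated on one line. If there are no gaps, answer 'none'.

Answer: 7-11

Derivation:
Fragment 1: offset=0 len=3
Fragment 2: offset=3 len=4
Gaps: 7-11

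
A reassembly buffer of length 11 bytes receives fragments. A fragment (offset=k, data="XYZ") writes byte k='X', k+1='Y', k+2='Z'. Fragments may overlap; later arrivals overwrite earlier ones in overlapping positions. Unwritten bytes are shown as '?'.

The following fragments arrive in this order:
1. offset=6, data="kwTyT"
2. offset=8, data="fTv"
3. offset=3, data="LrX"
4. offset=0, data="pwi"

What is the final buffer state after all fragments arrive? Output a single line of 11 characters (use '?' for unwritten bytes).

Answer: pwiLrXkwfTv

Derivation:
Fragment 1: offset=6 data="kwTyT" -> buffer=??????kwTyT
Fragment 2: offset=8 data="fTv" -> buffer=??????kwfTv
Fragment 3: offset=3 data="LrX" -> buffer=???LrXkwfTv
Fragment 4: offset=0 data="pwi" -> buffer=pwiLrXkwfTv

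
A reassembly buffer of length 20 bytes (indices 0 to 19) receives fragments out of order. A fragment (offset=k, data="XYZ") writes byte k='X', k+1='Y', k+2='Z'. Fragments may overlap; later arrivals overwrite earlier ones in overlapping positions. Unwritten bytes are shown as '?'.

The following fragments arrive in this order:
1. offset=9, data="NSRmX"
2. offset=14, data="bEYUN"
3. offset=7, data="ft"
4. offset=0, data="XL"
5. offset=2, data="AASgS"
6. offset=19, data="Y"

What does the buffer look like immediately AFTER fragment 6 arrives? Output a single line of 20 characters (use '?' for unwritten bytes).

Fragment 1: offset=9 data="NSRmX" -> buffer=?????????NSRmX??????
Fragment 2: offset=14 data="bEYUN" -> buffer=?????????NSRmXbEYUN?
Fragment 3: offset=7 data="ft" -> buffer=???????ftNSRmXbEYUN?
Fragment 4: offset=0 data="XL" -> buffer=XL?????ftNSRmXbEYUN?
Fragment 5: offset=2 data="AASgS" -> buffer=XLAASgSftNSRmXbEYUN?
Fragment 6: offset=19 data="Y" -> buffer=XLAASgSftNSRmXbEYUNY

Answer: XLAASgSftNSRmXbEYUNY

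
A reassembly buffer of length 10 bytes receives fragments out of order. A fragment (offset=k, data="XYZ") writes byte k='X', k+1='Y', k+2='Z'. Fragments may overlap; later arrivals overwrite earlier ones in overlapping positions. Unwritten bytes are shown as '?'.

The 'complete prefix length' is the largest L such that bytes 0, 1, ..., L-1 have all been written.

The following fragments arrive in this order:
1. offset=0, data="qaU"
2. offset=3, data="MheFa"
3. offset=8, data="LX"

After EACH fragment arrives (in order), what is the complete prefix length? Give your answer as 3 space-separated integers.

Fragment 1: offset=0 data="qaU" -> buffer=qaU??????? -> prefix_len=3
Fragment 2: offset=3 data="MheFa" -> buffer=qaUMheFa?? -> prefix_len=8
Fragment 3: offset=8 data="LX" -> buffer=qaUMheFaLX -> prefix_len=10

Answer: 3 8 10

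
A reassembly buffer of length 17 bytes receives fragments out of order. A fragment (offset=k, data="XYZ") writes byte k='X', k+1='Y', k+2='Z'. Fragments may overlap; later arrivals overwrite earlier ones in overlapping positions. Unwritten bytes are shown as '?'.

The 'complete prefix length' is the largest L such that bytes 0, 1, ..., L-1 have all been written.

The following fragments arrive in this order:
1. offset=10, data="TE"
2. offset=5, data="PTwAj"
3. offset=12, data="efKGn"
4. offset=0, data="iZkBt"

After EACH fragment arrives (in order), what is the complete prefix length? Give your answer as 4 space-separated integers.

Fragment 1: offset=10 data="TE" -> buffer=??????????TE????? -> prefix_len=0
Fragment 2: offset=5 data="PTwAj" -> buffer=?????PTwAjTE????? -> prefix_len=0
Fragment 3: offset=12 data="efKGn" -> buffer=?????PTwAjTEefKGn -> prefix_len=0
Fragment 4: offset=0 data="iZkBt" -> buffer=iZkBtPTwAjTEefKGn -> prefix_len=17

Answer: 0 0 0 17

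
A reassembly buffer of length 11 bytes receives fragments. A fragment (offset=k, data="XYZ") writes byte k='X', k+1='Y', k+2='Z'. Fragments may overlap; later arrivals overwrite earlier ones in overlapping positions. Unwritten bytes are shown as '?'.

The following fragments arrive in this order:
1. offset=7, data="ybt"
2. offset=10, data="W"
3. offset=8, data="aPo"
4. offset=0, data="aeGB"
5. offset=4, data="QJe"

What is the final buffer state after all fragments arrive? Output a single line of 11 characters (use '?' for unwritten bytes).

Fragment 1: offset=7 data="ybt" -> buffer=???????ybt?
Fragment 2: offset=10 data="W" -> buffer=???????ybtW
Fragment 3: offset=8 data="aPo" -> buffer=???????yaPo
Fragment 4: offset=0 data="aeGB" -> buffer=aeGB???yaPo
Fragment 5: offset=4 data="QJe" -> buffer=aeGBQJeyaPo

Answer: aeGBQJeyaPo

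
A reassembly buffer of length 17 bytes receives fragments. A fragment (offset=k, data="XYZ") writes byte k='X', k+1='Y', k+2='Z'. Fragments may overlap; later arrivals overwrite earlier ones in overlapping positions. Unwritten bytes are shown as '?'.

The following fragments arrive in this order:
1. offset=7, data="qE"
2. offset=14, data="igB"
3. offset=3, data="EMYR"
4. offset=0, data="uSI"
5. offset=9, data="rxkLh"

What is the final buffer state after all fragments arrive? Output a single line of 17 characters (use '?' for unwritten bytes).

Fragment 1: offset=7 data="qE" -> buffer=???????qE????????
Fragment 2: offset=14 data="igB" -> buffer=???????qE?????igB
Fragment 3: offset=3 data="EMYR" -> buffer=???EMYRqE?????igB
Fragment 4: offset=0 data="uSI" -> buffer=uSIEMYRqE?????igB
Fragment 5: offset=9 data="rxkLh" -> buffer=uSIEMYRqErxkLhigB

Answer: uSIEMYRqErxkLhigB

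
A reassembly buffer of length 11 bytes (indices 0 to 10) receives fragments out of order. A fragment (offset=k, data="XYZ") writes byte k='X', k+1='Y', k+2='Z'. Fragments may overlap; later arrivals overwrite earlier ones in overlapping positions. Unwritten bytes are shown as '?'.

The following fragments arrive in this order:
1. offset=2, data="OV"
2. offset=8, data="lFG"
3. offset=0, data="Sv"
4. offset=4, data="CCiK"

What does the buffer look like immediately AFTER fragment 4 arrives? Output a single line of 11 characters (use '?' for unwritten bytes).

Answer: SvOVCCiKlFG

Derivation:
Fragment 1: offset=2 data="OV" -> buffer=??OV???????
Fragment 2: offset=8 data="lFG" -> buffer=??OV????lFG
Fragment 3: offset=0 data="Sv" -> buffer=SvOV????lFG
Fragment 4: offset=4 data="CCiK" -> buffer=SvOVCCiKlFG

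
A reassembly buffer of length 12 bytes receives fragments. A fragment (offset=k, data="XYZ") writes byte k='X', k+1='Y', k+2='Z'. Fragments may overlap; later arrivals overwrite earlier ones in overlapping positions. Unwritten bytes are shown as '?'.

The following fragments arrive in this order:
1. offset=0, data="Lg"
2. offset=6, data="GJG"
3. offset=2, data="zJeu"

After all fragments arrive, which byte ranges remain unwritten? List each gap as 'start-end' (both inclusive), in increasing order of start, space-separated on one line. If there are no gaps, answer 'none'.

Answer: 9-11

Derivation:
Fragment 1: offset=0 len=2
Fragment 2: offset=6 len=3
Fragment 3: offset=2 len=4
Gaps: 9-11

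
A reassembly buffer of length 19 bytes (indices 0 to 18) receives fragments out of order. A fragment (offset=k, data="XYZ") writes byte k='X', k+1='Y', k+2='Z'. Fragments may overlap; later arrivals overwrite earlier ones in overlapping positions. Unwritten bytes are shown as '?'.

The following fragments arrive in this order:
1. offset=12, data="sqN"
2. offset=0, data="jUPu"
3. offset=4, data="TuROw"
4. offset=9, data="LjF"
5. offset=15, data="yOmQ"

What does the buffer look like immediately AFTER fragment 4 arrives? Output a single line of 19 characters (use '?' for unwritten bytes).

Answer: jUPuTuROwLjFsqN????

Derivation:
Fragment 1: offset=12 data="sqN" -> buffer=????????????sqN????
Fragment 2: offset=0 data="jUPu" -> buffer=jUPu????????sqN????
Fragment 3: offset=4 data="TuROw" -> buffer=jUPuTuROw???sqN????
Fragment 4: offset=9 data="LjF" -> buffer=jUPuTuROwLjFsqN????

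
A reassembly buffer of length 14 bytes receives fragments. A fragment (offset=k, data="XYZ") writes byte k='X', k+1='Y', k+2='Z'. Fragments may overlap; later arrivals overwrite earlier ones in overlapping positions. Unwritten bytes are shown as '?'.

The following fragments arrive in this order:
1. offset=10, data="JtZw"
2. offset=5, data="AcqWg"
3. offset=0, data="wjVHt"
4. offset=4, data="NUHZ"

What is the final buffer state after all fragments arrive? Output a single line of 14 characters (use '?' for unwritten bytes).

Fragment 1: offset=10 data="JtZw" -> buffer=??????????JtZw
Fragment 2: offset=5 data="AcqWg" -> buffer=?????AcqWgJtZw
Fragment 3: offset=0 data="wjVHt" -> buffer=wjVHtAcqWgJtZw
Fragment 4: offset=4 data="NUHZ" -> buffer=wjVHNUHZWgJtZw

Answer: wjVHNUHZWgJtZw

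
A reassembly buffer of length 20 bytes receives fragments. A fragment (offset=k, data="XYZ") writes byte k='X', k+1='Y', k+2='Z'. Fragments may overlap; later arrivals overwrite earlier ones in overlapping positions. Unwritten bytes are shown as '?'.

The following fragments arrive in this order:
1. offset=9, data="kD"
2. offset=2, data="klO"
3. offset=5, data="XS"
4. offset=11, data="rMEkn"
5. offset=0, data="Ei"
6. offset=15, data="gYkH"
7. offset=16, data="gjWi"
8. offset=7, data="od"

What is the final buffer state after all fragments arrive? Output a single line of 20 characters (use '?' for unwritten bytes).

Fragment 1: offset=9 data="kD" -> buffer=?????????kD?????????
Fragment 2: offset=2 data="klO" -> buffer=??klO????kD?????????
Fragment 3: offset=5 data="XS" -> buffer=??klOXS??kD?????????
Fragment 4: offset=11 data="rMEkn" -> buffer=??klOXS??kDrMEkn????
Fragment 5: offset=0 data="Ei" -> buffer=EiklOXS??kDrMEkn????
Fragment 6: offset=15 data="gYkH" -> buffer=EiklOXS??kDrMEkgYkH?
Fragment 7: offset=16 data="gjWi" -> buffer=EiklOXS??kDrMEkggjWi
Fragment 8: offset=7 data="od" -> buffer=EiklOXSodkDrMEkggjWi

Answer: EiklOXSodkDrMEkggjWi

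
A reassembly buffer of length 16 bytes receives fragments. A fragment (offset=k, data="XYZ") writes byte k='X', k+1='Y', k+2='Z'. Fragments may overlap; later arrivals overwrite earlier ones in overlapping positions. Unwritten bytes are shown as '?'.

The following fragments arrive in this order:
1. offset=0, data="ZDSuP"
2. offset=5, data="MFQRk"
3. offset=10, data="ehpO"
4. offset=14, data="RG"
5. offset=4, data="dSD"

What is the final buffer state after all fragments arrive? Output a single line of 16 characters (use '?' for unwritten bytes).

Answer: ZDSudSDQRkehpORG

Derivation:
Fragment 1: offset=0 data="ZDSuP" -> buffer=ZDSuP???????????
Fragment 2: offset=5 data="MFQRk" -> buffer=ZDSuPMFQRk??????
Fragment 3: offset=10 data="ehpO" -> buffer=ZDSuPMFQRkehpO??
Fragment 4: offset=14 data="RG" -> buffer=ZDSuPMFQRkehpORG
Fragment 5: offset=4 data="dSD" -> buffer=ZDSudSDQRkehpORG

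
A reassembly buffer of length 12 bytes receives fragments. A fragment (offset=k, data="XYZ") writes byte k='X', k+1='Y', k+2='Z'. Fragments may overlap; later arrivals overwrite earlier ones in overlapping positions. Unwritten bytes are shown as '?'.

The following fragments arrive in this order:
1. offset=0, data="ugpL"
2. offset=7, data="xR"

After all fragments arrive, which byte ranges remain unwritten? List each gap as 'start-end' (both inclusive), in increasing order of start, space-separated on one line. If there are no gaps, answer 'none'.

Fragment 1: offset=0 len=4
Fragment 2: offset=7 len=2
Gaps: 4-6 9-11

Answer: 4-6 9-11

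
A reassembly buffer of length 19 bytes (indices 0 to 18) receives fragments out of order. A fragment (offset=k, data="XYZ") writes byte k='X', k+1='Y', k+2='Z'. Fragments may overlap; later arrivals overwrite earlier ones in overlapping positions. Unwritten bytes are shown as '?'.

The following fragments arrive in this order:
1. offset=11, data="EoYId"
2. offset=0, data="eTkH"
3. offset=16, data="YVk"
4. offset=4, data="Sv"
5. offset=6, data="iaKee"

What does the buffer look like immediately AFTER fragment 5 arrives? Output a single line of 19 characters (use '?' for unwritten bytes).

Answer: eTkHSviaKeeEoYIdYVk

Derivation:
Fragment 1: offset=11 data="EoYId" -> buffer=???????????EoYId???
Fragment 2: offset=0 data="eTkH" -> buffer=eTkH???????EoYId???
Fragment 3: offset=16 data="YVk" -> buffer=eTkH???????EoYIdYVk
Fragment 4: offset=4 data="Sv" -> buffer=eTkHSv?????EoYIdYVk
Fragment 5: offset=6 data="iaKee" -> buffer=eTkHSviaKeeEoYIdYVk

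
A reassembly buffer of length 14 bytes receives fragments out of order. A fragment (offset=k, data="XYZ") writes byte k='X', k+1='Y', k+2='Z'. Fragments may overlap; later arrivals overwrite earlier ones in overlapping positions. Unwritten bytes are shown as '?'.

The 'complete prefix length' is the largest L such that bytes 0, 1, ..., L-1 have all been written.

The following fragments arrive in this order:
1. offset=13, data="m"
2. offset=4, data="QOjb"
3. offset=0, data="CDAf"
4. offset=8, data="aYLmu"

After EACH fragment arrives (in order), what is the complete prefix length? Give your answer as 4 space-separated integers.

Fragment 1: offset=13 data="m" -> buffer=?????????????m -> prefix_len=0
Fragment 2: offset=4 data="QOjb" -> buffer=????QOjb?????m -> prefix_len=0
Fragment 3: offset=0 data="CDAf" -> buffer=CDAfQOjb?????m -> prefix_len=8
Fragment 4: offset=8 data="aYLmu" -> buffer=CDAfQOjbaYLmum -> prefix_len=14

Answer: 0 0 8 14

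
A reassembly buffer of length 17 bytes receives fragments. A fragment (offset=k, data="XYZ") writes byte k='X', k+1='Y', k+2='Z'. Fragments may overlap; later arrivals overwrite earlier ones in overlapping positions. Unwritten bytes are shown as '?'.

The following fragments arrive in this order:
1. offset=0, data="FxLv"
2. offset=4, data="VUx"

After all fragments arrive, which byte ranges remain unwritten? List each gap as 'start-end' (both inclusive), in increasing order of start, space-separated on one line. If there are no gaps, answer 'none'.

Answer: 7-16

Derivation:
Fragment 1: offset=0 len=4
Fragment 2: offset=4 len=3
Gaps: 7-16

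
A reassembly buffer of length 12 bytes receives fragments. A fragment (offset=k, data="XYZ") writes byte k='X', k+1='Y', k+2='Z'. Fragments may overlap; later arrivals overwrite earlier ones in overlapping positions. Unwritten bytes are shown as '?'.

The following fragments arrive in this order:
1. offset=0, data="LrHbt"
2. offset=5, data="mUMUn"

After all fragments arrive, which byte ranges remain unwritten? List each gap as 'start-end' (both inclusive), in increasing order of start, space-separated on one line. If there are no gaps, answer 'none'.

Fragment 1: offset=0 len=5
Fragment 2: offset=5 len=5
Gaps: 10-11

Answer: 10-11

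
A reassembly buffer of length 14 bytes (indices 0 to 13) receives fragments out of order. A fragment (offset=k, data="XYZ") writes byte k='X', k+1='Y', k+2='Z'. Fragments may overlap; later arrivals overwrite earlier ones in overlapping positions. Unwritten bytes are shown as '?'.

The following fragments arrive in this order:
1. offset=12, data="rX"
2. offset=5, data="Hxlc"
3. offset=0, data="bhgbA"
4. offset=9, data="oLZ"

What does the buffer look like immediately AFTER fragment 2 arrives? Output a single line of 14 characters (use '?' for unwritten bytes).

Fragment 1: offset=12 data="rX" -> buffer=????????????rX
Fragment 2: offset=5 data="Hxlc" -> buffer=?????Hxlc???rX

Answer: ?????Hxlc???rX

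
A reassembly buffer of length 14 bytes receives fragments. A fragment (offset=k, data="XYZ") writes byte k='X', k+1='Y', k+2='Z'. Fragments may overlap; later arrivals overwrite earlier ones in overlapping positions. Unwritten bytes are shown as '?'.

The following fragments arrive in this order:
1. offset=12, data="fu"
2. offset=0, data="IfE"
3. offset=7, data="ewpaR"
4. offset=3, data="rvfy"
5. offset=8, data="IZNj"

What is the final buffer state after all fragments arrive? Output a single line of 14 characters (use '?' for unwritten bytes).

Fragment 1: offset=12 data="fu" -> buffer=????????????fu
Fragment 2: offset=0 data="IfE" -> buffer=IfE?????????fu
Fragment 3: offset=7 data="ewpaR" -> buffer=IfE????ewpaRfu
Fragment 4: offset=3 data="rvfy" -> buffer=IfErvfyewpaRfu
Fragment 5: offset=8 data="IZNj" -> buffer=IfErvfyeIZNjfu

Answer: IfErvfyeIZNjfu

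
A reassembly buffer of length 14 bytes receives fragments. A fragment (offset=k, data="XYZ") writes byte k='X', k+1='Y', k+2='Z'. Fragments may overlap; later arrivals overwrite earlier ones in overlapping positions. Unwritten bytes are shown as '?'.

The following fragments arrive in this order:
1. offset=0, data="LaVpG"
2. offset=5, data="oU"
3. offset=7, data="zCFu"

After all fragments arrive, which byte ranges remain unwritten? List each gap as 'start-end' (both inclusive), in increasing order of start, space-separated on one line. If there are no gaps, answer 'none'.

Answer: 11-13

Derivation:
Fragment 1: offset=0 len=5
Fragment 2: offset=5 len=2
Fragment 3: offset=7 len=4
Gaps: 11-13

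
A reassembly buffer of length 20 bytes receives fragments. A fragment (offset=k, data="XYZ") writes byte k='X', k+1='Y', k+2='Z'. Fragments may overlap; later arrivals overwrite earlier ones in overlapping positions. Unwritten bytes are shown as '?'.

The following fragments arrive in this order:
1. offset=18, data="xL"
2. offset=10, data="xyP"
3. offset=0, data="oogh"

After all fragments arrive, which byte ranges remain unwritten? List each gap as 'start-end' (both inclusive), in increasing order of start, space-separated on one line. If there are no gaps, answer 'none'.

Answer: 4-9 13-17

Derivation:
Fragment 1: offset=18 len=2
Fragment 2: offset=10 len=3
Fragment 3: offset=0 len=4
Gaps: 4-9 13-17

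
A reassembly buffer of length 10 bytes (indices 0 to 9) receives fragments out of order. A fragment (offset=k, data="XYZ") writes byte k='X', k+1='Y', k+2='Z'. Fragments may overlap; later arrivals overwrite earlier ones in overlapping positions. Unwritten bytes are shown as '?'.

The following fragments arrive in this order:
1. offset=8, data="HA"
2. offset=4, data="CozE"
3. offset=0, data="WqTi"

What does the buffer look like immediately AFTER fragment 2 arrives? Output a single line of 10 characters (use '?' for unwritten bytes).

Fragment 1: offset=8 data="HA" -> buffer=????????HA
Fragment 2: offset=4 data="CozE" -> buffer=????CozEHA

Answer: ????CozEHA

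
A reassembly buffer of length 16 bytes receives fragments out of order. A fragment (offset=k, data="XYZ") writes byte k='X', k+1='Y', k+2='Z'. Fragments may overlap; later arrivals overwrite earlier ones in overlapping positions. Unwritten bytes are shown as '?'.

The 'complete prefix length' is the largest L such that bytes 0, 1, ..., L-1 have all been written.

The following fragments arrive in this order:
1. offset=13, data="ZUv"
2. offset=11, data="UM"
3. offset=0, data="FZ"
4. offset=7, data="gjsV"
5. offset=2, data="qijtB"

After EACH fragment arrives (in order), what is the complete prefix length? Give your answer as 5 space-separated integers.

Answer: 0 0 2 2 16

Derivation:
Fragment 1: offset=13 data="ZUv" -> buffer=?????????????ZUv -> prefix_len=0
Fragment 2: offset=11 data="UM" -> buffer=???????????UMZUv -> prefix_len=0
Fragment 3: offset=0 data="FZ" -> buffer=FZ?????????UMZUv -> prefix_len=2
Fragment 4: offset=7 data="gjsV" -> buffer=FZ?????gjsVUMZUv -> prefix_len=2
Fragment 5: offset=2 data="qijtB" -> buffer=FZqijtBgjsVUMZUv -> prefix_len=16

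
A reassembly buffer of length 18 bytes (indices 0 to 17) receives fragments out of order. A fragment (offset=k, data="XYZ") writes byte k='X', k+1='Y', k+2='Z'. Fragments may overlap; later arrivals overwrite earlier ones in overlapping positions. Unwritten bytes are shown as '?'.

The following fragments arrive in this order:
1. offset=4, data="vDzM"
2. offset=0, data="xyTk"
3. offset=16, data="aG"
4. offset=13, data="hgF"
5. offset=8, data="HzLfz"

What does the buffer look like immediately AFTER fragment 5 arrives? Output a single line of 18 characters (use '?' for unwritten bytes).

Fragment 1: offset=4 data="vDzM" -> buffer=????vDzM??????????
Fragment 2: offset=0 data="xyTk" -> buffer=xyTkvDzM??????????
Fragment 3: offset=16 data="aG" -> buffer=xyTkvDzM????????aG
Fragment 4: offset=13 data="hgF" -> buffer=xyTkvDzM?????hgFaG
Fragment 5: offset=8 data="HzLfz" -> buffer=xyTkvDzMHzLfzhgFaG

Answer: xyTkvDzMHzLfzhgFaG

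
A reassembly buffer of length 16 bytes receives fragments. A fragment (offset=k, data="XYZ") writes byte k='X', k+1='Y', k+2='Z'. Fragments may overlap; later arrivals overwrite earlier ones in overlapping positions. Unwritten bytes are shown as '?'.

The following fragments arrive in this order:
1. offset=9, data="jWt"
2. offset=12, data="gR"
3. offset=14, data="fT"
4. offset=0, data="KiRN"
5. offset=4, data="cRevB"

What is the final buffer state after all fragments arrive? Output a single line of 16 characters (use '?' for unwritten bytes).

Answer: KiRNcRevBjWtgRfT

Derivation:
Fragment 1: offset=9 data="jWt" -> buffer=?????????jWt????
Fragment 2: offset=12 data="gR" -> buffer=?????????jWtgR??
Fragment 3: offset=14 data="fT" -> buffer=?????????jWtgRfT
Fragment 4: offset=0 data="KiRN" -> buffer=KiRN?????jWtgRfT
Fragment 5: offset=4 data="cRevB" -> buffer=KiRNcRevBjWtgRfT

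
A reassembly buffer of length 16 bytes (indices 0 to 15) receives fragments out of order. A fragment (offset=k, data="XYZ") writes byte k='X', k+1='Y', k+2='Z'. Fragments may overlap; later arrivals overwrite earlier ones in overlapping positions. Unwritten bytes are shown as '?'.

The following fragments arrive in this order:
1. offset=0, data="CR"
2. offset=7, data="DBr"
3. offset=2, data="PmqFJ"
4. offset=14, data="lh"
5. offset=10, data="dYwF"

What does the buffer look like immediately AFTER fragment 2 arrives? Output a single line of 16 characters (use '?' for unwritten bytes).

Answer: CR?????DBr??????

Derivation:
Fragment 1: offset=0 data="CR" -> buffer=CR??????????????
Fragment 2: offset=7 data="DBr" -> buffer=CR?????DBr??????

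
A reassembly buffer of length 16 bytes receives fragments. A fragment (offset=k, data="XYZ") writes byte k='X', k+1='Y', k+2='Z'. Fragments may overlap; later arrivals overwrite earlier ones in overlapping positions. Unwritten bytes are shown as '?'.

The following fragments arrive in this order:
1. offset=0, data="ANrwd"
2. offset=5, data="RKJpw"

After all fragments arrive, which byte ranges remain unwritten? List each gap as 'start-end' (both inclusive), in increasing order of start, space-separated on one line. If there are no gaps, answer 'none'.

Answer: 10-15

Derivation:
Fragment 1: offset=0 len=5
Fragment 2: offset=5 len=5
Gaps: 10-15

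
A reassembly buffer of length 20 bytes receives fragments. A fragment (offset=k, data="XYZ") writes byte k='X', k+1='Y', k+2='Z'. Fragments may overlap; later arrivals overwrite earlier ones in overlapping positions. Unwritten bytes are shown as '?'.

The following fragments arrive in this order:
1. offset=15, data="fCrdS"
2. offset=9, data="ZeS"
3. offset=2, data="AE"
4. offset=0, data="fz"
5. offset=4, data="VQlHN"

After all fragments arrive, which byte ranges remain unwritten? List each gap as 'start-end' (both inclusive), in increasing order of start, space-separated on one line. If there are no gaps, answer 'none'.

Answer: 12-14

Derivation:
Fragment 1: offset=15 len=5
Fragment 2: offset=9 len=3
Fragment 3: offset=2 len=2
Fragment 4: offset=0 len=2
Fragment 5: offset=4 len=5
Gaps: 12-14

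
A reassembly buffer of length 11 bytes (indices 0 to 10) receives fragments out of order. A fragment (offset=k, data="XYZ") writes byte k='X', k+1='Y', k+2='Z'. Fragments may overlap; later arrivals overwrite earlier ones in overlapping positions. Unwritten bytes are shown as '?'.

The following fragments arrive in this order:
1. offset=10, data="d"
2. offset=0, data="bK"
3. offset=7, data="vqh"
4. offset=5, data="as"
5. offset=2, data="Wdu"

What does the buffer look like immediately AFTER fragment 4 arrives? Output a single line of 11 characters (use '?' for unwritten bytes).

Fragment 1: offset=10 data="d" -> buffer=??????????d
Fragment 2: offset=0 data="bK" -> buffer=bK????????d
Fragment 3: offset=7 data="vqh" -> buffer=bK?????vqhd
Fragment 4: offset=5 data="as" -> buffer=bK???asvqhd

Answer: bK???asvqhd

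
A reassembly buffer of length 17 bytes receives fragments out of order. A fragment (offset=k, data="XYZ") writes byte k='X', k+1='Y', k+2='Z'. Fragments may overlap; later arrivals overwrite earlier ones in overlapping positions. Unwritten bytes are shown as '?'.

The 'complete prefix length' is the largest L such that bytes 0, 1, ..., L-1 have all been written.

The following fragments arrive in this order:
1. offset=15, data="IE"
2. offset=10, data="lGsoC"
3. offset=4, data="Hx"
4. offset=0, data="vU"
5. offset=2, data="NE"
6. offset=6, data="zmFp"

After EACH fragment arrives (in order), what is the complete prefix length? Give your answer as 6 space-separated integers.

Answer: 0 0 0 2 6 17

Derivation:
Fragment 1: offset=15 data="IE" -> buffer=???????????????IE -> prefix_len=0
Fragment 2: offset=10 data="lGsoC" -> buffer=??????????lGsoCIE -> prefix_len=0
Fragment 3: offset=4 data="Hx" -> buffer=????Hx????lGsoCIE -> prefix_len=0
Fragment 4: offset=0 data="vU" -> buffer=vU??Hx????lGsoCIE -> prefix_len=2
Fragment 5: offset=2 data="NE" -> buffer=vUNEHx????lGsoCIE -> prefix_len=6
Fragment 6: offset=6 data="zmFp" -> buffer=vUNEHxzmFplGsoCIE -> prefix_len=17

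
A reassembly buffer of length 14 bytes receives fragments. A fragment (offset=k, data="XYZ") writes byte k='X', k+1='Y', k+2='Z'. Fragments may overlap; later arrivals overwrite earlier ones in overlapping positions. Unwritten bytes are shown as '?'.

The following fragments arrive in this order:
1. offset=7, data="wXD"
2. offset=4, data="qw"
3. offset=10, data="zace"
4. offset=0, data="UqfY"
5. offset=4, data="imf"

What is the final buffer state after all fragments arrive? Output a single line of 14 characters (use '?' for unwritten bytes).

Answer: UqfYimfwXDzace

Derivation:
Fragment 1: offset=7 data="wXD" -> buffer=???????wXD????
Fragment 2: offset=4 data="qw" -> buffer=????qw?wXD????
Fragment 3: offset=10 data="zace" -> buffer=????qw?wXDzace
Fragment 4: offset=0 data="UqfY" -> buffer=UqfYqw?wXDzace
Fragment 5: offset=4 data="imf" -> buffer=UqfYimfwXDzace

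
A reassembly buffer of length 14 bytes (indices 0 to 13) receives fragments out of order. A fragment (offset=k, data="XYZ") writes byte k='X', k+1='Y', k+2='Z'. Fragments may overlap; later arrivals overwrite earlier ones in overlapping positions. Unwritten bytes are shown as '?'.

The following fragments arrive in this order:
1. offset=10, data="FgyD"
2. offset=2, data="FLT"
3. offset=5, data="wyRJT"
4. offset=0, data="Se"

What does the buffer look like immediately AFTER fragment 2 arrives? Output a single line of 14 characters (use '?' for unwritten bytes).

Answer: ??FLT?????FgyD

Derivation:
Fragment 1: offset=10 data="FgyD" -> buffer=??????????FgyD
Fragment 2: offset=2 data="FLT" -> buffer=??FLT?????FgyD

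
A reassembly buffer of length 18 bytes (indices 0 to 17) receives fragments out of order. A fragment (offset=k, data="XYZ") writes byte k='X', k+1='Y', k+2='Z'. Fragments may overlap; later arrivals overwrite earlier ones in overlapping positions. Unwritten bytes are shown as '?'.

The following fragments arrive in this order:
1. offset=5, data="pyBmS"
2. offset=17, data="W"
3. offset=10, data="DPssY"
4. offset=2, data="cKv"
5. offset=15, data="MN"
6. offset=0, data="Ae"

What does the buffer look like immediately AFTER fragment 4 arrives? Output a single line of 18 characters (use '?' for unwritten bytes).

Fragment 1: offset=5 data="pyBmS" -> buffer=?????pyBmS????????
Fragment 2: offset=17 data="W" -> buffer=?????pyBmS???????W
Fragment 3: offset=10 data="DPssY" -> buffer=?????pyBmSDPssY??W
Fragment 4: offset=2 data="cKv" -> buffer=??cKvpyBmSDPssY??W

Answer: ??cKvpyBmSDPssY??W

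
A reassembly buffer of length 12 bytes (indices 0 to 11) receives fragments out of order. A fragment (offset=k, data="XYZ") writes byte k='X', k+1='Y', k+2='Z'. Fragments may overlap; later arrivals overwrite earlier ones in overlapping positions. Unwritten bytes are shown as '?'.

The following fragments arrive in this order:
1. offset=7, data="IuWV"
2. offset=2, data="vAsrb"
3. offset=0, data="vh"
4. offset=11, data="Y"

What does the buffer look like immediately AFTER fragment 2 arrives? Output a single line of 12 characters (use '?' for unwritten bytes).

Answer: ??vAsrbIuWV?

Derivation:
Fragment 1: offset=7 data="IuWV" -> buffer=???????IuWV?
Fragment 2: offset=2 data="vAsrb" -> buffer=??vAsrbIuWV?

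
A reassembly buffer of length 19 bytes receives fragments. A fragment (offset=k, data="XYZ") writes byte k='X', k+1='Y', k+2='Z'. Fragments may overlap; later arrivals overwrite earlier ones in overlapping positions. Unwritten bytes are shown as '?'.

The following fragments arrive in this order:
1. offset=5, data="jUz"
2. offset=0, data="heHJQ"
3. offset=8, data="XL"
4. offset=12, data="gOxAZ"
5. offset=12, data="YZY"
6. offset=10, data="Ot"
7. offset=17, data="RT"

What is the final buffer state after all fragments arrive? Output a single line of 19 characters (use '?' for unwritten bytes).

Fragment 1: offset=5 data="jUz" -> buffer=?????jUz???????????
Fragment 2: offset=0 data="heHJQ" -> buffer=heHJQjUz???????????
Fragment 3: offset=8 data="XL" -> buffer=heHJQjUzXL?????????
Fragment 4: offset=12 data="gOxAZ" -> buffer=heHJQjUzXL??gOxAZ??
Fragment 5: offset=12 data="YZY" -> buffer=heHJQjUzXL??YZYAZ??
Fragment 6: offset=10 data="Ot" -> buffer=heHJQjUzXLOtYZYAZ??
Fragment 7: offset=17 data="RT" -> buffer=heHJQjUzXLOtYZYAZRT

Answer: heHJQjUzXLOtYZYAZRT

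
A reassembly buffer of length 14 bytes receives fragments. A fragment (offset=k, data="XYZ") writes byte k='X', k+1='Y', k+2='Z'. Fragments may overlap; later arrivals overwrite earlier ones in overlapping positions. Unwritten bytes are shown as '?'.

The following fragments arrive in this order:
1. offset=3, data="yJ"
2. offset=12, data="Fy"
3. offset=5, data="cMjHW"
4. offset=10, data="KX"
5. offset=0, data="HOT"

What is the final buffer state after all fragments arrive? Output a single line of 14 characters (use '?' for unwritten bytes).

Fragment 1: offset=3 data="yJ" -> buffer=???yJ?????????
Fragment 2: offset=12 data="Fy" -> buffer=???yJ???????Fy
Fragment 3: offset=5 data="cMjHW" -> buffer=???yJcMjHW??Fy
Fragment 4: offset=10 data="KX" -> buffer=???yJcMjHWKXFy
Fragment 5: offset=0 data="HOT" -> buffer=HOTyJcMjHWKXFy

Answer: HOTyJcMjHWKXFy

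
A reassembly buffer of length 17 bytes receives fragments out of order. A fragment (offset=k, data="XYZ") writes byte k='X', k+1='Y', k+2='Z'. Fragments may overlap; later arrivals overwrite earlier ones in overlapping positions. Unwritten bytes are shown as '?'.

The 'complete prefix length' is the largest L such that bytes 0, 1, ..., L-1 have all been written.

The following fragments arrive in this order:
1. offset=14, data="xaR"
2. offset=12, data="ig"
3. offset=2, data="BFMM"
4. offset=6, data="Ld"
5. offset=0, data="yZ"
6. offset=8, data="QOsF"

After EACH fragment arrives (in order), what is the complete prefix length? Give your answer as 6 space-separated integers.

Fragment 1: offset=14 data="xaR" -> buffer=??????????????xaR -> prefix_len=0
Fragment 2: offset=12 data="ig" -> buffer=????????????igxaR -> prefix_len=0
Fragment 3: offset=2 data="BFMM" -> buffer=??BFMM??????igxaR -> prefix_len=0
Fragment 4: offset=6 data="Ld" -> buffer=??BFMMLd????igxaR -> prefix_len=0
Fragment 5: offset=0 data="yZ" -> buffer=yZBFMMLd????igxaR -> prefix_len=8
Fragment 6: offset=8 data="QOsF" -> buffer=yZBFMMLdQOsFigxaR -> prefix_len=17

Answer: 0 0 0 0 8 17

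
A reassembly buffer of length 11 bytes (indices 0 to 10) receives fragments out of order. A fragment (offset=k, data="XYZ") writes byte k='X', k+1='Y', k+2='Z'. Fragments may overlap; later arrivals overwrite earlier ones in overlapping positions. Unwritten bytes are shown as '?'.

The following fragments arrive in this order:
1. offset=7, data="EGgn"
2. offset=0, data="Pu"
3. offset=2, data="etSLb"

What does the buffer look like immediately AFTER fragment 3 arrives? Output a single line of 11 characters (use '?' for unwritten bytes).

Fragment 1: offset=7 data="EGgn" -> buffer=???????EGgn
Fragment 2: offset=0 data="Pu" -> buffer=Pu?????EGgn
Fragment 3: offset=2 data="etSLb" -> buffer=PuetSLbEGgn

Answer: PuetSLbEGgn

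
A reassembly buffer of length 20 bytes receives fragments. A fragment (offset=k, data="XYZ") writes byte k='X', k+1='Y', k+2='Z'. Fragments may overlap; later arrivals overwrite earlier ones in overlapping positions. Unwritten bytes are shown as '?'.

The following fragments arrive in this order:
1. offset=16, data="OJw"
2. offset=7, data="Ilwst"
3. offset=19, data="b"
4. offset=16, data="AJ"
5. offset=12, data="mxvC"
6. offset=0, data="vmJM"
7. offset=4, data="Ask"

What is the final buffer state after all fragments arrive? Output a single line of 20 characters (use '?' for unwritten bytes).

Answer: vmJMAskIlwstmxvCAJwb

Derivation:
Fragment 1: offset=16 data="OJw" -> buffer=????????????????OJw?
Fragment 2: offset=7 data="Ilwst" -> buffer=???????Ilwst????OJw?
Fragment 3: offset=19 data="b" -> buffer=???????Ilwst????OJwb
Fragment 4: offset=16 data="AJ" -> buffer=???????Ilwst????AJwb
Fragment 5: offset=12 data="mxvC" -> buffer=???????IlwstmxvCAJwb
Fragment 6: offset=0 data="vmJM" -> buffer=vmJM???IlwstmxvCAJwb
Fragment 7: offset=4 data="Ask" -> buffer=vmJMAskIlwstmxvCAJwb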